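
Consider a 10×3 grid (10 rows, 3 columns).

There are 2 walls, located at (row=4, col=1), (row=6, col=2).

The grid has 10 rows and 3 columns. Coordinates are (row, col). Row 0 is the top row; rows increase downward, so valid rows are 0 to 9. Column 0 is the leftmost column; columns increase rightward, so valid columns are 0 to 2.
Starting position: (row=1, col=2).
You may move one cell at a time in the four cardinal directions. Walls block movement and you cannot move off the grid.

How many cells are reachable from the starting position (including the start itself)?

Answer: Reachable cells: 28

Derivation:
BFS flood-fill from (row=1, col=2):
  Distance 0: (row=1, col=2)
  Distance 1: (row=0, col=2), (row=1, col=1), (row=2, col=2)
  Distance 2: (row=0, col=1), (row=1, col=0), (row=2, col=1), (row=3, col=2)
  Distance 3: (row=0, col=0), (row=2, col=0), (row=3, col=1), (row=4, col=2)
  Distance 4: (row=3, col=0), (row=5, col=2)
  Distance 5: (row=4, col=0), (row=5, col=1)
  Distance 6: (row=5, col=0), (row=6, col=1)
  Distance 7: (row=6, col=0), (row=7, col=1)
  Distance 8: (row=7, col=0), (row=7, col=2), (row=8, col=1)
  Distance 9: (row=8, col=0), (row=8, col=2), (row=9, col=1)
  Distance 10: (row=9, col=0), (row=9, col=2)
Total reachable: 28 (grid has 28 open cells total)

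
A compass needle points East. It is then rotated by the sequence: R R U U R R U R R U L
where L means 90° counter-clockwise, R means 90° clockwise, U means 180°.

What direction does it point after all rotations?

Start: East
  R (right (90° clockwise)) -> South
  R (right (90° clockwise)) -> West
  U (U-turn (180°)) -> East
  U (U-turn (180°)) -> West
  R (right (90° clockwise)) -> North
  R (right (90° clockwise)) -> East
  U (U-turn (180°)) -> West
  R (right (90° clockwise)) -> North
  R (right (90° clockwise)) -> East
  U (U-turn (180°)) -> West
  L (left (90° counter-clockwise)) -> South
Final: South

Answer: Final heading: South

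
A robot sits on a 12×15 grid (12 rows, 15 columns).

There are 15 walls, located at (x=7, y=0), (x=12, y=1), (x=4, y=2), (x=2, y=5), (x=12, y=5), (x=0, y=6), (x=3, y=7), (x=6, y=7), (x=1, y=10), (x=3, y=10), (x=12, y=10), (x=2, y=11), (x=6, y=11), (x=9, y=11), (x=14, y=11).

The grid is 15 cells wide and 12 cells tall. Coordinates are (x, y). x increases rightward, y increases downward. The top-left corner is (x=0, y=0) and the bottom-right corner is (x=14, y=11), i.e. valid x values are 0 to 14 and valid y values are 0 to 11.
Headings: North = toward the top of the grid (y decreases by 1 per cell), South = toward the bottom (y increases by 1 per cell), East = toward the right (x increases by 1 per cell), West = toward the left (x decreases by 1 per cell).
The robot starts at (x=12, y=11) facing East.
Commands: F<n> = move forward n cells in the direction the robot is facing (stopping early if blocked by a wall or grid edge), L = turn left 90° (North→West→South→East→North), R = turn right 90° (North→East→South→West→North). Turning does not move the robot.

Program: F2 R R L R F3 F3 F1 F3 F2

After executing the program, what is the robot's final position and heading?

Answer: Final position: (x=10, y=11), facing West

Derivation:
Start: (x=12, y=11), facing East
  F2: move forward 1/2 (blocked), now at (x=13, y=11)
  R: turn right, now facing South
  R: turn right, now facing West
  L: turn left, now facing South
  R: turn right, now facing West
  F3: move forward 3, now at (x=10, y=11)
  F3: move forward 0/3 (blocked), now at (x=10, y=11)
  F1: move forward 0/1 (blocked), now at (x=10, y=11)
  F3: move forward 0/3 (blocked), now at (x=10, y=11)
  F2: move forward 0/2 (blocked), now at (x=10, y=11)
Final: (x=10, y=11), facing West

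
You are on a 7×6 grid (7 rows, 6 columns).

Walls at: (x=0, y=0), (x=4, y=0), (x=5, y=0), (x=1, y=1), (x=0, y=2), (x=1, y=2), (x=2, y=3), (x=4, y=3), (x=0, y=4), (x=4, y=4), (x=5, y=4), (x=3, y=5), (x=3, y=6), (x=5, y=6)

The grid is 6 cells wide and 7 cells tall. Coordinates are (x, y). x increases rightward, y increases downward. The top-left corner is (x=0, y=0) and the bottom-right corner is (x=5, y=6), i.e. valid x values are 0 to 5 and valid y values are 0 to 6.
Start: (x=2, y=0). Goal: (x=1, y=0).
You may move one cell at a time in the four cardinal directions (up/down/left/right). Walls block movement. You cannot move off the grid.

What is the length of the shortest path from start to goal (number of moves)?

Answer: Shortest path length: 1

Derivation:
BFS from (x=2, y=0) until reaching (x=1, y=0):
  Distance 0: (x=2, y=0)
  Distance 1: (x=1, y=0), (x=3, y=0), (x=2, y=1)  <- goal reached here
One shortest path (1 moves): (x=2, y=0) -> (x=1, y=0)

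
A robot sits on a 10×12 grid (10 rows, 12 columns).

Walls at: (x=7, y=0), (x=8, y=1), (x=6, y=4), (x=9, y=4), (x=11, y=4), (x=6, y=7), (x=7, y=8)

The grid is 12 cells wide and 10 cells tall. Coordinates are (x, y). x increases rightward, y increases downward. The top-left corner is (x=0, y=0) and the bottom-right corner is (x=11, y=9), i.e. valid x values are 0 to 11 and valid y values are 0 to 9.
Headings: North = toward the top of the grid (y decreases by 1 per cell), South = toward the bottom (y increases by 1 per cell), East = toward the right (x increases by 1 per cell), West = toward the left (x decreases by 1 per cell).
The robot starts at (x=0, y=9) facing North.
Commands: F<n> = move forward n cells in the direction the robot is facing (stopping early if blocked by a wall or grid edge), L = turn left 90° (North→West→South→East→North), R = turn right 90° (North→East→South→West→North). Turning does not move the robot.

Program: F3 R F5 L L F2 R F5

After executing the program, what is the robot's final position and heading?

Answer: Final position: (x=3, y=1), facing North

Derivation:
Start: (x=0, y=9), facing North
  F3: move forward 3, now at (x=0, y=6)
  R: turn right, now facing East
  F5: move forward 5, now at (x=5, y=6)
  L: turn left, now facing North
  L: turn left, now facing West
  F2: move forward 2, now at (x=3, y=6)
  R: turn right, now facing North
  F5: move forward 5, now at (x=3, y=1)
Final: (x=3, y=1), facing North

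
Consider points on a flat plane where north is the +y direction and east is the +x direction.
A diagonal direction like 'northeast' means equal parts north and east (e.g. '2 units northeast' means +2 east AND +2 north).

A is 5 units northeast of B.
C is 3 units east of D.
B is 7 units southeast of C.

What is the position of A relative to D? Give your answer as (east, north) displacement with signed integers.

Place D at the origin (east=0, north=0).
  C is 3 units east of D: delta (east=+3, north=+0); C at (east=3, north=0).
  B is 7 units southeast of C: delta (east=+7, north=-7); B at (east=10, north=-7).
  A is 5 units northeast of B: delta (east=+5, north=+5); A at (east=15, north=-2).
Therefore A relative to D: (east=15, north=-2).

Answer: A is at (east=15, north=-2) relative to D.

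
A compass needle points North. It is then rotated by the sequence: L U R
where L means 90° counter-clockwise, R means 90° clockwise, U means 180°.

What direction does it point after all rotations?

Start: North
  L (left (90° counter-clockwise)) -> West
  U (U-turn (180°)) -> East
  R (right (90° clockwise)) -> South
Final: South

Answer: Final heading: South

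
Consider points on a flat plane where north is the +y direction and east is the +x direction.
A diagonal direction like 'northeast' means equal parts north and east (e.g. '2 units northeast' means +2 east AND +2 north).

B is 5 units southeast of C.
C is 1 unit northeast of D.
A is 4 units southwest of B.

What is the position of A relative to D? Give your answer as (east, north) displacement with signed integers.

Answer: A is at (east=2, north=-8) relative to D.

Derivation:
Place D at the origin (east=0, north=0).
  C is 1 unit northeast of D: delta (east=+1, north=+1); C at (east=1, north=1).
  B is 5 units southeast of C: delta (east=+5, north=-5); B at (east=6, north=-4).
  A is 4 units southwest of B: delta (east=-4, north=-4); A at (east=2, north=-8).
Therefore A relative to D: (east=2, north=-8).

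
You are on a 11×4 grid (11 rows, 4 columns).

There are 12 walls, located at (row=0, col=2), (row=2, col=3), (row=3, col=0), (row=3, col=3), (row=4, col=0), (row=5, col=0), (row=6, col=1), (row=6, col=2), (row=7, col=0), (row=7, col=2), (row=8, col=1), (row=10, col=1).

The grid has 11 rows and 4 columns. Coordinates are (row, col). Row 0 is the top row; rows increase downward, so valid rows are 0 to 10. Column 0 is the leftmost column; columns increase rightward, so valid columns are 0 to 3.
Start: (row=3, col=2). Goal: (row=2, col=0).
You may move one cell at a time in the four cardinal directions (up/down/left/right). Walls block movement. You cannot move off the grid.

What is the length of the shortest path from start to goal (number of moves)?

BFS from (row=3, col=2) until reaching (row=2, col=0):
  Distance 0: (row=3, col=2)
  Distance 1: (row=2, col=2), (row=3, col=1), (row=4, col=2)
  Distance 2: (row=1, col=2), (row=2, col=1), (row=4, col=1), (row=4, col=3), (row=5, col=2)
  Distance 3: (row=1, col=1), (row=1, col=3), (row=2, col=0), (row=5, col=1), (row=5, col=3)  <- goal reached here
One shortest path (3 moves): (row=3, col=2) -> (row=3, col=1) -> (row=2, col=1) -> (row=2, col=0)

Answer: Shortest path length: 3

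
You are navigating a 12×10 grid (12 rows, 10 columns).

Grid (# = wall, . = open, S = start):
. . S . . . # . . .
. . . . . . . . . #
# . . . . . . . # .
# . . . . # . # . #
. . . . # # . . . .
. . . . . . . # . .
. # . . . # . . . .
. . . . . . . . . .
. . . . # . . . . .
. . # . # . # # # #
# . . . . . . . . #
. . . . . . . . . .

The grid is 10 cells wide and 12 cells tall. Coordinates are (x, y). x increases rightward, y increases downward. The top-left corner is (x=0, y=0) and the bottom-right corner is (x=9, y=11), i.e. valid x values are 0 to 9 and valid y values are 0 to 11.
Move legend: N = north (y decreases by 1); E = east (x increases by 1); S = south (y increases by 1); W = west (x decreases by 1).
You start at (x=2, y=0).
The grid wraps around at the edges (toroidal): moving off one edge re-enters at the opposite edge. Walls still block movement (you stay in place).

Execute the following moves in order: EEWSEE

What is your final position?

Answer: Final position: (x=5, y=1)

Derivation:
Start: (x=2, y=0)
  E (east): (x=2, y=0) -> (x=3, y=0)
  E (east): (x=3, y=0) -> (x=4, y=0)
  W (west): (x=4, y=0) -> (x=3, y=0)
  S (south): (x=3, y=0) -> (x=3, y=1)
  E (east): (x=3, y=1) -> (x=4, y=1)
  E (east): (x=4, y=1) -> (x=5, y=1)
Final: (x=5, y=1)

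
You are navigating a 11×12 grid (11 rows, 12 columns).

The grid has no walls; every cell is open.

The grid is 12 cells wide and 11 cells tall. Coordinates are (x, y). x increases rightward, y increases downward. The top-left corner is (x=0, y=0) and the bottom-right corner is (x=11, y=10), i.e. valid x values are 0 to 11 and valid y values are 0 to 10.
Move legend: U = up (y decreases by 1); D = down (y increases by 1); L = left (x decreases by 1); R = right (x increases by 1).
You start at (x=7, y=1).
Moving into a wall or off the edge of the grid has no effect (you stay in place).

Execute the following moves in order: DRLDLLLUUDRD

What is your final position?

Answer: Final position: (x=5, y=3)

Derivation:
Start: (x=7, y=1)
  D (down): (x=7, y=1) -> (x=7, y=2)
  R (right): (x=7, y=2) -> (x=8, y=2)
  L (left): (x=8, y=2) -> (x=7, y=2)
  D (down): (x=7, y=2) -> (x=7, y=3)
  L (left): (x=7, y=3) -> (x=6, y=3)
  L (left): (x=6, y=3) -> (x=5, y=3)
  L (left): (x=5, y=3) -> (x=4, y=3)
  U (up): (x=4, y=3) -> (x=4, y=2)
  U (up): (x=4, y=2) -> (x=4, y=1)
  D (down): (x=4, y=1) -> (x=4, y=2)
  R (right): (x=4, y=2) -> (x=5, y=2)
  D (down): (x=5, y=2) -> (x=5, y=3)
Final: (x=5, y=3)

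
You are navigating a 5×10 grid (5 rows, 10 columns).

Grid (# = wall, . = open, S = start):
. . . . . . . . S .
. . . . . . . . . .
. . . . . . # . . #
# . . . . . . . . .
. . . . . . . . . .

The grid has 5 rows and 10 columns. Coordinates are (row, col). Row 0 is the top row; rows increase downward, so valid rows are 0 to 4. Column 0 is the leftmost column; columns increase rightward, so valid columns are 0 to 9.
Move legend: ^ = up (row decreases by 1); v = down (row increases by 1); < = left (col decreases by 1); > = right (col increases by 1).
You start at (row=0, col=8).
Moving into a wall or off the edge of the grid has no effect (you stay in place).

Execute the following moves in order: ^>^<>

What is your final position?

Start: (row=0, col=8)
  ^ (up): blocked, stay at (row=0, col=8)
  > (right): (row=0, col=8) -> (row=0, col=9)
  ^ (up): blocked, stay at (row=0, col=9)
  < (left): (row=0, col=9) -> (row=0, col=8)
  > (right): (row=0, col=8) -> (row=0, col=9)
Final: (row=0, col=9)

Answer: Final position: (row=0, col=9)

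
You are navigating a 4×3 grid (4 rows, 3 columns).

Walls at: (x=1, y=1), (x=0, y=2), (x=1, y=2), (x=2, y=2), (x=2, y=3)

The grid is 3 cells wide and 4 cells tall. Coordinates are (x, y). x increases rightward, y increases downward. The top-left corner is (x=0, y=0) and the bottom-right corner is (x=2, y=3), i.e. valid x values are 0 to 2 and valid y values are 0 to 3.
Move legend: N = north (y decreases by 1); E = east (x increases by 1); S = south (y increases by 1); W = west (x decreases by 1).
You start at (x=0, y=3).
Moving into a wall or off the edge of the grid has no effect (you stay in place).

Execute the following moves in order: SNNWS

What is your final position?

Answer: Final position: (x=0, y=3)

Derivation:
Start: (x=0, y=3)
  S (south): blocked, stay at (x=0, y=3)
  N (north): blocked, stay at (x=0, y=3)
  N (north): blocked, stay at (x=0, y=3)
  W (west): blocked, stay at (x=0, y=3)
  S (south): blocked, stay at (x=0, y=3)
Final: (x=0, y=3)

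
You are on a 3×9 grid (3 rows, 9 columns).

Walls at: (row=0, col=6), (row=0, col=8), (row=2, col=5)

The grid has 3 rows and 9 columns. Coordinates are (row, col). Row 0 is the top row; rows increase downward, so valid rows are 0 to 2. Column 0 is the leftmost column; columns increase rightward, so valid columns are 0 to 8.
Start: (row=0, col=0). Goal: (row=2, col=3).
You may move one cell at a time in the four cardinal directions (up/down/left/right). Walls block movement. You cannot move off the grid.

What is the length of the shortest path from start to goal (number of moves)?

Answer: Shortest path length: 5

Derivation:
BFS from (row=0, col=0) until reaching (row=2, col=3):
  Distance 0: (row=0, col=0)
  Distance 1: (row=0, col=1), (row=1, col=0)
  Distance 2: (row=0, col=2), (row=1, col=1), (row=2, col=0)
  Distance 3: (row=0, col=3), (row=1, col=2), (row=2, col=1)
  Distance 4: (row=0, col=4), (row=1, col=3), (row=2, col=2)
  Distance 5: (row=0, col=5), (row=1, col=4), (row=2, col=3)  <- goal reached here
One shortest path (5 moves): (row=0, col=0) -> (row=0, col=1) -> (row=0, col=2) -> (row=0, col=3) -> (row=1, col=3) -> (row=2, col=3)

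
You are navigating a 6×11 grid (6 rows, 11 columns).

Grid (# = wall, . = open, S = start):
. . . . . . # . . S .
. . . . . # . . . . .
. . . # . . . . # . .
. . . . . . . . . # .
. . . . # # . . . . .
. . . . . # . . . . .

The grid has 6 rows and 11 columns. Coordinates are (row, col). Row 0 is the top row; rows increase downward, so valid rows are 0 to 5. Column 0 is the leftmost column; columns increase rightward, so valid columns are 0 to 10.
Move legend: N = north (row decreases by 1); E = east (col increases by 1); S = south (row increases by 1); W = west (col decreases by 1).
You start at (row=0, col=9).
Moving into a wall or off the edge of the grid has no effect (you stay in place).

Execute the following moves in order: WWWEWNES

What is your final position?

Start: (row=0, col=9)
  W (west): (row=0, col=9) -> (row=0, col=8)
  W (west): (row=0, col=8) -> (row=0, col=7)
  W (west): blocked, stay at (row=0, col=7)
  E (east): (row=0, col=7) -> (row=0, col=8)
  W (west): (row=0, col=8) -> (row=0, col=7)
  N (north): blocked, stay at (row=0, col=7)
  E (east): (row=0, col=7) -> (row=0, col=8)
  S (south): (row=0, col=8) -> (row=1, col=8)
Final: (row=1, col=8)

Answer: Final position: (row=1, col=8)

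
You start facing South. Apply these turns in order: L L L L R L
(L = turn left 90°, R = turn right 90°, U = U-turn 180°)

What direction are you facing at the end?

Answer: Final heading: South

Derivation:
Start: South
  L (left (90° counter-clockwise)) -> East
  L (left (90° counter-clockwise)) -> North
  L (left (90° counter-clockwise)) -> West
  L (left (90° counter-clockwise)) -> South
  R (right (90° clockwise)) -> West
  L (left (90° counter-clockwise)) -> South
Final: South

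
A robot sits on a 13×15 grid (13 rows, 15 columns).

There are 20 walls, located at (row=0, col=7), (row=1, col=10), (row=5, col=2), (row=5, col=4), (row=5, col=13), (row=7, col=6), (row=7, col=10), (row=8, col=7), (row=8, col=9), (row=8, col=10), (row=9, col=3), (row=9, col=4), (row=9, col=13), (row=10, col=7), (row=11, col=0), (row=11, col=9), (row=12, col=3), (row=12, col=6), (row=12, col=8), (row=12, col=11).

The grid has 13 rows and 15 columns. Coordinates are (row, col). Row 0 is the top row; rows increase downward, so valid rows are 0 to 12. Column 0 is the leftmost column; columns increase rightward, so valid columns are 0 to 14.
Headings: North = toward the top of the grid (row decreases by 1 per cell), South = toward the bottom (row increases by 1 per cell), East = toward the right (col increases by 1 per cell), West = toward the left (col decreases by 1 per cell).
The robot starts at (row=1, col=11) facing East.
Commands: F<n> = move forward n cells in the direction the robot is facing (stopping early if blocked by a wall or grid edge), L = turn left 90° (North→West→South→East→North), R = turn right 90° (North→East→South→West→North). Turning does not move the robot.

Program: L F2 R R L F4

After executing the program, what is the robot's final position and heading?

Answer: Final position: (row=0, col=14), facing East

Derivation:
Start: (row=1, col=11), facing East
  L: turn left, now facing North
  F2: move forward 1/2 (blocked), now at (row=0, col=11)
  R: turn right, now facing East
  R: turn right, now facing South
  L: turn left, now facing East
  F4: move forward 3/4 (blocked), now at (row=0, col=14)
Final: (row=0, col=14), facing East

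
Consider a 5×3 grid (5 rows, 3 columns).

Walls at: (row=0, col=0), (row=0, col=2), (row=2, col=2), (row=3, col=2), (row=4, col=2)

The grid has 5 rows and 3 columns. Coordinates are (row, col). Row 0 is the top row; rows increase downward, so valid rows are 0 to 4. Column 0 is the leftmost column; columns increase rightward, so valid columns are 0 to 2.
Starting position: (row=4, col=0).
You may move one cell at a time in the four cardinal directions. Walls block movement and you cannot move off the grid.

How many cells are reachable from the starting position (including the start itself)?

Answer: Reachable cells: 10

Derivation:
BFS flood-fill from (row=4, col=0):
  Distance 0: (row=4, col=0)
  Distance 1: (row=3, col=0), (row=4, col=1)
  Distance 2: (row=2, col=0), (row=3, col=1)
  Distance 3: (row=1, col=0), (row=2, col=1)
  Distance 4: (row=1, col=1)
  Distance 5: (row=0, col=1), (row=1, col=2)
Total reachable: 10 (grid has 10 open cells total)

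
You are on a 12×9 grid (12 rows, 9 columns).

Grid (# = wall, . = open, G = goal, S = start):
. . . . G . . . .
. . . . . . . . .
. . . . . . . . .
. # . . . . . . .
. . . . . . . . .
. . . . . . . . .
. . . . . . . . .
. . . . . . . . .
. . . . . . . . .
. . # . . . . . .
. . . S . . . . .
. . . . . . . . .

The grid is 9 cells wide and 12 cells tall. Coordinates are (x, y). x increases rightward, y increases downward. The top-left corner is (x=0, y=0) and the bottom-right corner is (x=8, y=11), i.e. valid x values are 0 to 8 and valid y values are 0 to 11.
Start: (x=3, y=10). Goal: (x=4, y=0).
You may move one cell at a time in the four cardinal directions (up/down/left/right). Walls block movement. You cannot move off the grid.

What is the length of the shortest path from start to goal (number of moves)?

Answer: Shortest path length: 11

Derivation:
BFS from (x=3, y=10) until reaching (x=4, y=0):
  Distance 0: (x=3, y=10)
  Distance 1: (x=3, y=9), (x=2, y=10), (x=4, y=10), (x=3, y=11)
  Distance 2: (x=3, y=8), (x=4, y=9), (x=1, y=10), (x=5, y=10), (x=2, y=11), (x=4, y=11)
  Distance 3: (x=3, y=7), (x=2, y=8), (x=4, y=8), (x=1, y=9), (x=5, y=9), (x=0, y=10), (x=6, y=10), (x=1, y=11), (x=5, y=11)
  Distance 4: (x=3, y=6), (x=2, y=7), (x=4, y=7), (x=1, y=8), (x=5, y=8), (x=0, y=9), (x=6, y=9), (x=7, y=10), (x=0, y=11), (x=6, y=11)
  Distance 5: (x=3, y=5), (x=2, y=6), (x=4, y=6), (x=1, y=7), (x=5, y=7), (x=0, y=8), (x=6, y=8), (x=7, y=9), (x=8, y=10), (x=7, y=11)
  Distance 6: (x=3, y=4), (x=2, y=5), (x=4, y=5), (x=1, y=6), (x=5, y=6), (x=0, y=7), (x=6, y=7), (x=7, y=8), (x=8, y=9), (x=8, y=11)
  Distance 7: (x=3, y=3), (x=2, y=4), (x=4, y=4), (x=1, y=5), (x=5, y=5), (x=0, y=6), (x=6, y=6), (x=7, y=7), (x=8, y=8)
  Distance 8: (x=3, y=2), (x=2, y=3), (x=4, y=3), (x=1, y=4), (x=5, y=4), (x=0, y=5), (x=6, y=5), (x=7, y=6), (x=8, y=7)
  Distance 9: (x=3, y=1), (x=2, y=2), (x=4, y=2), (x=5, y=3), (x=0, y=4), (x=6, y=4), (x=7, y=5), (x=8, y=6)
  Distance 10: (x=3, y=0), (x=2, y=1), (x=4, y=1), (x=1, y=2), (x=5, y=2), (x=0, y=3), (x=6, y=3), (x=7, y=4), (x=8, y=5)
  Distance 11: (x=2, y=0), (x=4, y=0), (x=1, y=1), (x=5, y=1), (x=0, y=2), (x=6, y=2), (x=7, y=3), (x=8, y=4)  <- goal reached here
One shortest path (11 moves): (x=3, y=10) -> (x=4, y=10) -> (x=4, y=9) -> (x=4, y=8) -> (x=4, y=7) -> (x=4, y=6) -> (x=4, y=5) -> (x=4, y=4) -> (x=4, y=3) -> (x=4, y=2) -> (x=4, y=1) -> (x=4, y=0)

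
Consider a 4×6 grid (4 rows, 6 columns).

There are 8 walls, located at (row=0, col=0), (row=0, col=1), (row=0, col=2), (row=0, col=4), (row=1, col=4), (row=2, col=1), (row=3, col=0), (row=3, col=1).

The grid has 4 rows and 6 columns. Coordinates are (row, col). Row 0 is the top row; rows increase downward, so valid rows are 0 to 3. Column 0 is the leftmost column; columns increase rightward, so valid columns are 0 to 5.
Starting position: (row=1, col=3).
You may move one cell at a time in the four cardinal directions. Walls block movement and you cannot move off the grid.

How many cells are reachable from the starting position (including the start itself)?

BFS flood-fill from (row=1, col=3):
  Distance 0: (row=1, col=3)
  Distance 1: (row=0, col=3), (row=1, col=2), (row=2, col=3)
  Distance 2: (row=1, col=1), (row=2, col=2), (row=2, col=4), (row=3, col=3)
  Distance 3: (row=1, col=0), (row=2, col=5), (row=3, col=2), (row=3, col=4)
  Distance 4: (row=1, col=5), (row=2, col=0), (row=3, col=5)
  Distance 5: (row=0, col=5)
Total reachable: 16 (grid has 16 open cells total)

Answer: Reachable cells: 16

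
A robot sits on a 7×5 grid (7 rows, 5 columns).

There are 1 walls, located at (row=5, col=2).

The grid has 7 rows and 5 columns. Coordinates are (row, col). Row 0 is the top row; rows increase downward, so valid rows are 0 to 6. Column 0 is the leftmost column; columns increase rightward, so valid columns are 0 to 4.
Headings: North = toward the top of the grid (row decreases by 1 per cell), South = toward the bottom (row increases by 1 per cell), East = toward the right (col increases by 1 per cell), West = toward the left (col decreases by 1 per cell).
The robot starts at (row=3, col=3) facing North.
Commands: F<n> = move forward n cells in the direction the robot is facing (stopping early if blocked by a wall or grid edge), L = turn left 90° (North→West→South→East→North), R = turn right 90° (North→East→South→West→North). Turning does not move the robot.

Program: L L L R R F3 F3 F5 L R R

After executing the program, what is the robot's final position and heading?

Answer: Final position: (row=3, col=0), facing North

Derivation:
Start: (row=3, col=3), facing North
  L: turn left, now facing West
  L: turn left, now facing South
  L: turn left, now facing East
  R: turn right, now facing South
  R: turn right, now facing West
  F3: move forward 3, now at (row=3, col=0)
  F3: move forward 0/3 (blocked), now at (row=3, col=0)
  F5: move forward 0/5 (blocked), now at (row=3, col=0)
  L: turn left, now facing South
  R: turn right, now facing West
  R: turn right, now facing North
Final: (row=3, col=0), facing North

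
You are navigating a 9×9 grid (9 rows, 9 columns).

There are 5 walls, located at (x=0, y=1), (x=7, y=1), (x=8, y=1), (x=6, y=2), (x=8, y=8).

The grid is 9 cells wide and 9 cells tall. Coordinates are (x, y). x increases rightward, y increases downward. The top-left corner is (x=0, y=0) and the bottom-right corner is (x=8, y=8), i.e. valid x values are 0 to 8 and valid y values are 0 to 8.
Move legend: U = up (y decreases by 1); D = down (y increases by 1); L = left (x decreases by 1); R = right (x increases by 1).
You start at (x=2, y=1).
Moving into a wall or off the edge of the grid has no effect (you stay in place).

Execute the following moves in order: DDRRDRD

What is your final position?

Answer: Final position: (x=5, y=5)

Derivation:
Start: (x=2, y=1)
  D (down): (x=2, y=1) -> (x=2, y=2)
  D (down): (x=2, y=2) -> (x=2, y=3)
  R (right): (x=2, y=3) -> (x=3, y=3)
  R (right): (x=3, y=3) -> (x=4, y=3)
  D (down): (x=4, y=3) -> (x=4, y=4)
  R (right): (x=4, y=4) -> (x=5, y=4)
  D (down): (x=5, y=4) -> (x=5, y=5)
Final: (x=5, y=5)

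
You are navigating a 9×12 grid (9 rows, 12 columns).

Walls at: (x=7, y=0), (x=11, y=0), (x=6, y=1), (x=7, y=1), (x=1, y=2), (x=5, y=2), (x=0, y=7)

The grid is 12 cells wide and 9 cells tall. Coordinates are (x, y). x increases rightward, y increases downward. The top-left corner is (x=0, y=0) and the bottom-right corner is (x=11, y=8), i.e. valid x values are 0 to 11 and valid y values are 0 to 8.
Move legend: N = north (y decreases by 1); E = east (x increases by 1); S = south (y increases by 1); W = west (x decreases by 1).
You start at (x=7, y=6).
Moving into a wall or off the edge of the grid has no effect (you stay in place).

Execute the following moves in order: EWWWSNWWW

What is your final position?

Start: (x=7, y=6)
  E (east): (x=7, y=6) -> (x=8, y=6)
  W (west): (x=8, y=6) -> (x=7, y=6)
  W (west): (x=7, y=6) -> (x=6, y=6)
  W (west): (x=6, y=6) -> (x=5, y=6)
  S (south): (x=5, y=6) -> (x=5, y=7)
  N (north): (x=5, y=7) -> (x=5, y=6)
  W (west): (x=5, y=6) -> (x=4, y=6)
  W (west): (x=4, y=6) -> (x=3, y=6)
  W (west): (x=3, y=6) -> (x=2, y=6)
Final: (x=2, y=6)

Answer: Final position: (x=2, y=6)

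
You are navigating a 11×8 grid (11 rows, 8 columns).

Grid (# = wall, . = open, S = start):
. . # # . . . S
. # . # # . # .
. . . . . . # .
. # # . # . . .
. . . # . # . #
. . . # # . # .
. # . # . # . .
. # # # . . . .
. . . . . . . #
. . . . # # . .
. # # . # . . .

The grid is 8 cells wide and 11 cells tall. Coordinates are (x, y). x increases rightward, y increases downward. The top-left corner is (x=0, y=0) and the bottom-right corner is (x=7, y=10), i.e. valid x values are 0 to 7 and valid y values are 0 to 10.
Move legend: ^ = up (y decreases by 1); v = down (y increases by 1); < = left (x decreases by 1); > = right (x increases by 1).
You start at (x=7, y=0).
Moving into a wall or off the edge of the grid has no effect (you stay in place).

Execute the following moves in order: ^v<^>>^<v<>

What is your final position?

Start: (x=7, y=0)
  ^ (up): blocked, stay at (x=7, y=0)
  v (down): (x=7, y=0) -> (x=7, y=1)
  < (left): blocked, stay at (x=7, y=1)
  ^ (up): (x=7, y=1) -> (x=7, y=0)
  > (right): blocked, stay at (x=7, y=0)
  > (right): blocked, stay at (x=7, y=0)
  ^ (up): blocked, stay at (x=7, y=0)
  < (left): (x=7, y=0) -> (x=6, y=0)
  v (down): blocked, stay at (x=6, y=0)
  < (left): (x=6, y=0) -> (x=5, y=0)
  > (right): (x=5, y=0) -> (x=6, y=0)
Final: (x=6, y=0)

Answer: Final position: (x=6, y=0)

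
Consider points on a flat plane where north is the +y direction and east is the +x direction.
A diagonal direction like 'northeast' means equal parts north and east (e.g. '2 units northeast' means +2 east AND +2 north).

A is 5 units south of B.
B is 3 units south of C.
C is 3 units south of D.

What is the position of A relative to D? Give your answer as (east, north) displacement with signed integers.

Place D at the origin (east=0, north=0).
  C is 3 units south of D: delta (east=+0, north=-3); C at (east=0, north=-3).
  B is 3 units south of C: delta (east=+0, north=-3); B at (east=0, north=-6).
  A is 5 units south of B: delta (east=+0, north=-5); A at (east=0, north=-11).
Therefore A relative to D: (east=0, north=-11).

Answer: A is at (east=0, north=-11) relative to D.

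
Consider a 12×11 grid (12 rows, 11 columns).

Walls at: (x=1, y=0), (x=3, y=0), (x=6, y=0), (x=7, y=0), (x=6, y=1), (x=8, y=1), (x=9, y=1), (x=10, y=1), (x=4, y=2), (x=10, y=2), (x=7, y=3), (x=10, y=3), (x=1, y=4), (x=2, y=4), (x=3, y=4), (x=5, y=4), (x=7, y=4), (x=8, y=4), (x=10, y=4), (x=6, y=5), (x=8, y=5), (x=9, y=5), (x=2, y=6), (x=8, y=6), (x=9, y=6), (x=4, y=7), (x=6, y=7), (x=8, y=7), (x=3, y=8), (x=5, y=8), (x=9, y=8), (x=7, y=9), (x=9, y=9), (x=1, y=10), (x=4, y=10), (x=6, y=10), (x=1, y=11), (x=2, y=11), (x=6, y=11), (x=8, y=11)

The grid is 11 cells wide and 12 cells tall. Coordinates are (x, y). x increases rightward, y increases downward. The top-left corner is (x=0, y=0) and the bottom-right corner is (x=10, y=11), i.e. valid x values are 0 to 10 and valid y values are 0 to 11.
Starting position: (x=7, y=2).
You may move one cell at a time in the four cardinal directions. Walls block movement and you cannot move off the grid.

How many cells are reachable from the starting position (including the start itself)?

Answer: Reachable cells: 89

Derivation:
BFS flood-fill from (x=7, y=2):
  Distance 0: (x=7, y=2)
  Distance 1: (x=7, y=1), (x=6, y=2), (x=8, y=2)
  Distance 2: (x=5, y=2), (x=9, y=2), (x=6, y=3), (x=8, y=3)
  Distance 3: (x=5, y=1), (x=5, y=3), (x=9, y=3), (x=6, y=4)
  Distance 4: (x=5, y=0), (x=4, y=1), (x=4, y=3), (x=9, y=4)
  Distance 5: (x=4, y=0), (x=3, y=1), (x=3, y=3), (x=4, y=4)
  Distance 6: (x=2, y=1), (x=3, y=2), (x=2, y=3), (x=4, y=5)
  Distance 7: (x=2, y=0), (x=1, y=1), (x=2, y=2), (x=1, y=3), (x=3, y=5), (x=5, y=5), (x=4, y=6)
  Distance 8: (x=0, y=1), (x=1, y=2), (x=0, y=3), (x=2, y=5), (x=3, y=6), (x=5, y=6)
  Distance 9: (x=0, y=0), (x=0, y=2), (x=0, y=4), (x=1, y=5), (x=6, y=6), (x=3, y=7), (x=5, y=7)
  Distance 10: (x=0, y=5), (x=1, y=6), (x=7, y=6), (x=2, y=7)
  Distance 11: (x=7, y=5), (x=0, y=6), (x=1, y=7), (x=7, y=7), (x=2, y=8)
  Distance 12: (x=0, y=7), (x=1, y=8), (x=7, y=8), (x=2, y=9)
  Distance 13: (x=0, y=8), (x=6, y=8), (x=8, y=8), (x=1, y=9), (x=3, y=9), (x=2, y=10)
  Distance 14: (x=0, y=9), (x=4, y=9), (x=6, y=9), (x=8, y=9), (x=3, y=10)
  Distance 15: (x=4, y=8), (x=5, y=9), (x=0, y=10), (x=8, y=10), (x=3, y=11)
  Distance 16: (x=5, y=10), (x=7, y=10), (x=9, y=10), (x=0, y=11), (x=4, y=11)
  Distance 17: (x=10, y=10), (x=5, y=11), (x=7, y=11), (x=9, y=11)
  Distance 18: (x=10, y=9), (x=10, y=11)
  Distance 19: (x=10, y=8)
  Distance 20: (x=10, y=7)
  Distance 21: (x=10, y=6), (x=9, y=7)
  Distance 22: (x=10, y=5)
Total reachable: 89 (grid has 92 open cells total)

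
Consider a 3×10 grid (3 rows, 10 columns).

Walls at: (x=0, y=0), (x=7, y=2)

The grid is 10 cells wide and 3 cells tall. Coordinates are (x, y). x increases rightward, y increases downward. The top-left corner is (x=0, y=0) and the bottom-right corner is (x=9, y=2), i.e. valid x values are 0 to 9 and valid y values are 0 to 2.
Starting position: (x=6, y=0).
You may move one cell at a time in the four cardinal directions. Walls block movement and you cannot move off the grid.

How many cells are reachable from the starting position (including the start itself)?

Answer: Reachable cells: 28

Derivation:
BFS flood-fill from (x=6, y=0):
  Distance 0: (x=6, y=0)
  Distance 1: (x=5, y=0), (x=7, y=0), (x=6, y=1)
  Distance 2: (x=4, y=0), (x=8, y=0), (x=5, y=1), (x=7, y=1), (x=6, y=2)
  Distance 3: (x=3, y=0), (x=9, y=0), (x=4, y=1), (x=8, y=1), (x=5, y=2)
  Distance 4: (x=2, y=0), (x=3, y=1), (x=9, y=1), (x=4, y=2), (x=8, y=2)
  Distance 5: (x=1, y=0), (x=2, y=1), (x=3, y=2), (x=9, y=2)
  Distance 6: (x=1, y=1), (x=2, y=2)
  Distance 7: (x=0, y=1), (x=1, y=2)
  Distance 8: (x=0, y=2)
Total reachable: 28 (grid has 28 open cells total)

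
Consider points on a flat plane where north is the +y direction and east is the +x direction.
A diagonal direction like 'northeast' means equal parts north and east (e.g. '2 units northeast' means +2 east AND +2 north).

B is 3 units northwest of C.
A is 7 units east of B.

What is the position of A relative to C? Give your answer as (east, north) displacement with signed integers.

Place C at the origin (east=0, north=0).
  B is 3 units northwest of C: delta (east=-3, north=+3); B at (east=-3, north=3).
  A is 7 units east of B: delta (east=+7, north=+0); A at (east=4, north=3).
Therefore A relative to C: (east=4, north=3).

Answer: A is at (east=4, north=3) relative to C.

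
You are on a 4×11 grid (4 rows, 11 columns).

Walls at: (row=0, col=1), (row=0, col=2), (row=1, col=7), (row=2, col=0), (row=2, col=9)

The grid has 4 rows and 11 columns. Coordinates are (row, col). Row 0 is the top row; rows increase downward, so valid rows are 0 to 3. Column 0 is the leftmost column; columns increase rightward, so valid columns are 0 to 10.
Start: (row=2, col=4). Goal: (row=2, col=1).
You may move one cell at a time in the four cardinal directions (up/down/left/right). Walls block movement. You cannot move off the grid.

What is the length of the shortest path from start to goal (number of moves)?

Answer: Shortest path length: 3

Derivation:
BFS from (row=2, col=4) until reaching (row=2, col=1):
  Distance 0: (row=2, col=4)
  Distance 1: (row=1, col=4), (row=2, col=3), (row=2, col=5), (row=3, col=4)
  Distance 2: (row=0, col=4), (row=1, col=3), (row=1, col=5), (row=2, col=2), (row=2, col=6), (row=3, col=3), (row=3, col=5)
  Distance 3: (row=0, col=3), (row=0, col=5), (row=1, col=2), (row=1, col=6), (row=2, col=1), (row=2, col=7), (row=3, col=2), (row=3, col=6)  <- goal reached here
One shortest path (3 moves): (row=2, col=4) -> (row=2, col=3) -> (row=2, col=2) -> (row=2, col=1)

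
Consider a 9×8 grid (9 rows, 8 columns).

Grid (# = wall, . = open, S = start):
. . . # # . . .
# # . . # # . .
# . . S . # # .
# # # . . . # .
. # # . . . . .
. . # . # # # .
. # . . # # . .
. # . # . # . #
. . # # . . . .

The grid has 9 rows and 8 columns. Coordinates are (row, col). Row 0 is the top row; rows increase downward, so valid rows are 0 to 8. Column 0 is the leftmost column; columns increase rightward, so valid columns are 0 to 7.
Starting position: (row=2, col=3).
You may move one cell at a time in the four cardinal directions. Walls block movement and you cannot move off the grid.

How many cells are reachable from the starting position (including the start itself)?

Answer: Reachable cells: 37

Derivation:
BFS flood-fill from (row=2, col=3):
  Distance 0: (row=2, col=3)
  Distance 1: (row=1, col=3), (row=2, col=2), (row=2, col=4), (row=3, col=3)
  Distance 2: (row=1, col=2), (row=2, col=1), (row=3, col=4), (row=4, col=3)
  Distance 3: (row=0, col=2), (row=3, col=5), (row=4, col=4), (row=5, col=3)
  Distance 4: (row=0, col=1), (row=4, col=5), (row=6, col=3)
  Distance 5: (row=0, col=0), (row=4, col=6), (row=6, col=2)
  Distance 6: (row=4, col=7), (row=7, col=2)
  Distance 7: (row=3, col=7), (row=5, col=7)
  Distance 8: (row=2, col=7), (row=6, col=7)
  Distance 9: (row=1, col=7), (row=6, col=6)
  Distance 10: (row=0, col=7), (row=1, col=6), (row=7, col=6)
  Distance 11: (row=0, col=6), (row=8, col=6)
  Distance 12: (row=0, col=5), (row=8, col=5), (row=8, col=7)
  Distance 13: (row=8, col=4)
  Distance 14: (row=7, col=4)
Total reachable: 37 (grid has 44 open cells total)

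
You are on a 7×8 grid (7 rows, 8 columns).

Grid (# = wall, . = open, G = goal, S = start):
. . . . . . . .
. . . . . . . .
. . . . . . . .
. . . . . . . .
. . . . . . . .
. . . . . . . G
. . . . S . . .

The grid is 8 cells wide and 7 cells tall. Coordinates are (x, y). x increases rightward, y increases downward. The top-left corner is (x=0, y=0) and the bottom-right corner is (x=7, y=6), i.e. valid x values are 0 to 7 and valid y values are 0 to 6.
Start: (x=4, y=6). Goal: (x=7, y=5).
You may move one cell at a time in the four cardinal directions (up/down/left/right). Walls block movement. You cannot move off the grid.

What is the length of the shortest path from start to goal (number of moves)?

BFS from (x=4, y=6) until reaching (x=7, y=5):
  Distance 0: (x=4, y=6)
  Distance 1: (x=4, y=5), (x=3, y=6), (x=5, y=6)
  Distance 2: (x=4, y=4), (x=3, y=5), (x=5, y=5), (x=2, y=6), (x=6, y=6)
  Distance 3: (x=4, y=3), (x=3, y=4), (x=5, y=4), (x=2, y=5), (x=6, y=5), (x=1, y=6), (x=7, y=6)
  Distance 4: (x=4, y=2), (x=3, y=3), (x=5, y=3), (x=2, y=4), (x=6, y=4), (x=1, y=5), (x=7, y=5), (x=0, y=6)  <- goal reached here
One shortest path (4 moves): (x=4, y=6) -> (x=5, y=6) -> (x=6, y=6) -> (x=7, y=6) -> (x=7, y=5)

Answer: Shortest path length: 4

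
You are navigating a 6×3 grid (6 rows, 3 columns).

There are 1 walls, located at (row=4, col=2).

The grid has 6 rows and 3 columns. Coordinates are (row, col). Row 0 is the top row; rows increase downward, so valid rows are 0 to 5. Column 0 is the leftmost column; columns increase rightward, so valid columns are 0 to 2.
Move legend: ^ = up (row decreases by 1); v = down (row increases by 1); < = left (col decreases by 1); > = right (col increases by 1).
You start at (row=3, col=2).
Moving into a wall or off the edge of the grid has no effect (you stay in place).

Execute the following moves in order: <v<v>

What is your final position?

Answer: Final position: (row=5, col=1)

Derivation:
Start: (row=3, col=2)
  < (left): (row=3, col=2) -> (row=3, col=1)
  v (down): (row=3, col=1) -> (row=4, col=1)
  < (left): (row=4, col=1) -> (row=4, col=0)
  v (down): (row=4, col=0) -> (row=5, col=0)
  > (right): (row=5, col=0) -> (row=5, col=1)
Final: (row=5, col=1)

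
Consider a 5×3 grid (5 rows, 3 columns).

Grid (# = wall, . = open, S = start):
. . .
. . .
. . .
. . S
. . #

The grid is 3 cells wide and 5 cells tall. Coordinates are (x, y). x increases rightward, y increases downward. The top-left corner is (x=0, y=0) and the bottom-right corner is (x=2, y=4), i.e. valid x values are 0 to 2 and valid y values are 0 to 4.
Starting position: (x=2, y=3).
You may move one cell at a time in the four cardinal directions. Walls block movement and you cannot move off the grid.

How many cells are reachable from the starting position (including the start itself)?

Answer: Reachable cells: 14

Derivation:
BFS flood-fill from (x=2, y=3):
  Distance 0: (x=2, y=3)
  Distance 1: (x=2, y=2), (x=1, y=3)
  Distance 2: (x=2, y=1), (x=1, y=2), (x=0, y=3), (x=1, y=4)
  Distance 3: (x=2, y=0), (x=1, y=1), (x=0, y=2), (x=0, y=4)
  Distance 4: (x=1, y=0), (x=0, y=1)
  Distance 5: (x=0, y=0)
Total reachable: 14 (grid has 14 open cells total)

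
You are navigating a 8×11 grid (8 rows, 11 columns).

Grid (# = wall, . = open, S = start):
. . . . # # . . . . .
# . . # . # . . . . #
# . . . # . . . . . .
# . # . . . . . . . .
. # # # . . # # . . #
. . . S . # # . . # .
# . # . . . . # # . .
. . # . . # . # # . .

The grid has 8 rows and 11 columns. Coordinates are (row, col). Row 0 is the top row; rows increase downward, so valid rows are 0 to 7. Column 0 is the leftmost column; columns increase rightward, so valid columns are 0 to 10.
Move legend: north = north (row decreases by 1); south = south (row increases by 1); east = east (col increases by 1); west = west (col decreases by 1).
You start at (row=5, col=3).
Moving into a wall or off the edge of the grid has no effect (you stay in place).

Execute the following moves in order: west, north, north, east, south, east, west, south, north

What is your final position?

Start: (row=5, col=3)
  west (west): (row=5, col=3) -> (row=5, col=2)
  north (north): blocked, stay at (row=5, col=2)
  north (north): blocked, stay at (row=5, col=2)
  east (east): (row=5, col=2) -> (row=5, col=3)
  south (south): (row=5, col=3) -> (row=6, col=3)
  east (east): (row=6, col=3) -> (row=6, col=4)
  west (west): (row=6, col=4) -> (row=6, col=3)
  south (south): (row=6, col=3) -> (row=7, col=3)
  north (north): (row=7, col=3) -> (row=6, col=3)
Final: (row=6, col=3)

Answer: Final position: (row=6, col=3)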